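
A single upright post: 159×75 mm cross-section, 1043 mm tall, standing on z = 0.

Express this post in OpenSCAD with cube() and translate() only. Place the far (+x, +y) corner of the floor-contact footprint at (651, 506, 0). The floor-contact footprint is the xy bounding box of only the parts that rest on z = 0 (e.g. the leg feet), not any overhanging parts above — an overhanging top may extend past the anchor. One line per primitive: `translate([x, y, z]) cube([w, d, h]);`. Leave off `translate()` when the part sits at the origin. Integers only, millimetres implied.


translate([492, 431, 0]) cube([159, 75, 1043]);


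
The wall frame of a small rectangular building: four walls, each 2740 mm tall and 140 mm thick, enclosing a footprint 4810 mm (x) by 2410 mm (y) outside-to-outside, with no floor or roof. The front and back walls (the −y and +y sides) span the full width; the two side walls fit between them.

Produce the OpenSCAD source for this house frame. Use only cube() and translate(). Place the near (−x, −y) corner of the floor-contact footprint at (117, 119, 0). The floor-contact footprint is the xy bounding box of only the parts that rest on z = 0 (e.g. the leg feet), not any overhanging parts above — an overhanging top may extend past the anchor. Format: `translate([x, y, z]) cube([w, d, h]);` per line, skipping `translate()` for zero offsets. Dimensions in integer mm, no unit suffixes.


translate([117, 119, 0]) cube([4810, 140, 2740]);
translate([117, 2389, 0]) cube([4810, 140, 2740]);
translate([117, 259, 0]) cube([140, 2130, 2740]);
translate([4787, 259, 0]) cube([140, 2130, 2740]);


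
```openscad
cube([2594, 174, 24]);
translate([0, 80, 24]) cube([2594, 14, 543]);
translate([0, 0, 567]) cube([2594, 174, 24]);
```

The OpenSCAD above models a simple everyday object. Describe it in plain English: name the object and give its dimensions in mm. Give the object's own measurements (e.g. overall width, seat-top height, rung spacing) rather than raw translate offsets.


An I-beam lying along x, 2594 mm long. Overall section height 591 mm. Two flanges 174 mm wide (y) and 24 mm thick, one on the floor and one at the top; a web 14 mm thick runs between them, centred on the flange width.


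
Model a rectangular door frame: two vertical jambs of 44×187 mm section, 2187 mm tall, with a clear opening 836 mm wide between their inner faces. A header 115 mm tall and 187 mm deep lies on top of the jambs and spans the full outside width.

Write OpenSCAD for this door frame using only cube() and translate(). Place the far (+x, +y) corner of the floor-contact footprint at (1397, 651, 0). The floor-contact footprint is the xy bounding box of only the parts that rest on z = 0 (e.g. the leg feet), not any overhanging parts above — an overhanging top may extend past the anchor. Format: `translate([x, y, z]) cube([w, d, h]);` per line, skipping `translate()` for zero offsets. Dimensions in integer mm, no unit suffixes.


translate([473, 464, 0]) cube([44, 187, 2187]);
translate([1353, 464, 0]) cube([44, 187, 2187]);
translate([473, 464, 2187]) cube([924, 187, 115]);


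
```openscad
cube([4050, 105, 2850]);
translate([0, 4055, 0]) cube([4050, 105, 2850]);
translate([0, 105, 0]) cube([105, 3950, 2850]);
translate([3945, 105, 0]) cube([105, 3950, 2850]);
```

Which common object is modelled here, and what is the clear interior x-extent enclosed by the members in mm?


A house (or room) frame. The interior width is 3840 mm.

Four 2850 mm walls enclosing a rectangle with no floor or roof — a room or house frame. Outside width is 4050 mm and wall thickness is 105 mm, so the interior width is 4050 − 2 × 105 = 3840 mm.


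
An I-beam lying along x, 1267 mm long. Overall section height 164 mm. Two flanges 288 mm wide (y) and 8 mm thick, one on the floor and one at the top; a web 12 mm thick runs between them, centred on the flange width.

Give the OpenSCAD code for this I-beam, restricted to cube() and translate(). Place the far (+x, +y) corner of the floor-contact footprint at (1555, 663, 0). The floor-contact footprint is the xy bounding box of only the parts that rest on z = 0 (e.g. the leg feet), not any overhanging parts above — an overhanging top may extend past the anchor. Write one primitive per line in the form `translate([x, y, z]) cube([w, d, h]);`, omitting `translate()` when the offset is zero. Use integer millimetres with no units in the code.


translate([288, 375, 0]) cube([1267, 288, 8]);
translate([288, 513, 8]) cube([1267, 12, 148]);
translate([288, 375, 156]) cube([1267, 288, 8]);


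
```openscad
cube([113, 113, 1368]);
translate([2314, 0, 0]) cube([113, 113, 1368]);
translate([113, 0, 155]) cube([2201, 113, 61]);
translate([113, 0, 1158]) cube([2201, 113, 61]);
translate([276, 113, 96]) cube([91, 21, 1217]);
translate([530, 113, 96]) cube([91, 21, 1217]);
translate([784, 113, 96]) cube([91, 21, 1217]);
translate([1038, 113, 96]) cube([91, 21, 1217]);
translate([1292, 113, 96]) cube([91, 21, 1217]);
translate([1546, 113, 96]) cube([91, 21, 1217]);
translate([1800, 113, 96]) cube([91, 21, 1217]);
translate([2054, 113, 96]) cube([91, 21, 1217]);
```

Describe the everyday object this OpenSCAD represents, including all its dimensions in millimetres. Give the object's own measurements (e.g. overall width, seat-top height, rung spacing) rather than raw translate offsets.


A fence section. Two 113×113 mm posts, 1368 mm tall, stand on the floor with a clear span of 2201 mm between their inner faces. Two horizontal rails of 113×61 mm section span the gap between the posts with their undersides at z = 155 mm and z = 1158 mm, flush with the posts' −y face. 8 pickets, each 91 mm wide, 21 mm thick and 1217 mm tall, are fixed to the +y face of the rails with their bottoms at z = 96 mm, spaced across the span with a 163 mm gap after the −x post and between neighbouring pickets, with 169 mm left before the +x post.


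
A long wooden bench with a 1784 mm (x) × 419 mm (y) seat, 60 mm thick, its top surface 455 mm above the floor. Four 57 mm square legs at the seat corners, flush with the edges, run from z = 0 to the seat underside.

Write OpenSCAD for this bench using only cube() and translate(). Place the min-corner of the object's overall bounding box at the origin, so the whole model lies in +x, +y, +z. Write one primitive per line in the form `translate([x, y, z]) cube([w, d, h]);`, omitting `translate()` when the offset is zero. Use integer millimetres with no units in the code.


translate([0, 0, 395]) cube([1784, 419, 60]);
cube([57, 57, 395]);
translate([0, 362, 0]) cube([57, 57, 395]);
translate([1727, 0, 0]) cube([57, 57, 395]);
translate([1727, 362, 0]) cube([57, 57, 395]);


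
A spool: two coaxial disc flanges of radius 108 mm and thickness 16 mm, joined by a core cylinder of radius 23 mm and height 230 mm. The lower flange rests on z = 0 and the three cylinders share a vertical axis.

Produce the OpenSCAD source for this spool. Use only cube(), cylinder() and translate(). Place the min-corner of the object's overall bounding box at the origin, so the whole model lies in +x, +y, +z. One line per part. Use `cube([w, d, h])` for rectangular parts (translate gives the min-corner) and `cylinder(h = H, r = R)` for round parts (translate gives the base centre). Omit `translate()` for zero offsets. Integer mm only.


translate([108, 108, 0]) cylinder(h = 16, r = 108);
translate([108, 108, 16]) cylinder(h = 230, r = 23);
translate([108, 108, 246]) cylinder(h = 16, r = 108);


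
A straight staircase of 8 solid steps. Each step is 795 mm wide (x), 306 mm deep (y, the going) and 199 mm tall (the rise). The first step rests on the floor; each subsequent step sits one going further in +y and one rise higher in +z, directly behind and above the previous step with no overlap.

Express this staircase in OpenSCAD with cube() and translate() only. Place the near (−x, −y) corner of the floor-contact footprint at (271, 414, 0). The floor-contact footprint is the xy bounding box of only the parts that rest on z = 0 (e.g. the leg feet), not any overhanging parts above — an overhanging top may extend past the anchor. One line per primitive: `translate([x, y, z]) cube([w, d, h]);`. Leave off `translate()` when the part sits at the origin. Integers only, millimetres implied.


translate([271, 414, 0]) cube([795, 306, 199]);
translate([271, 720, 199]) cube([795, 306, 199]);
translate([271, 1026, 398]) cube([795, 306, 199]);
translate([271, 1332, 597]) cube([795, 306, 199]);
translate([271, 1638, 796]) cube([795, 306, 199]);
translate([271, 1944, 995]) cube([795, 306, 199]);
translate([271, 2250, 1194]) cube([795, 306, 199]);
translate([271, 2556, 1393]) cube([795, 306, 199]);


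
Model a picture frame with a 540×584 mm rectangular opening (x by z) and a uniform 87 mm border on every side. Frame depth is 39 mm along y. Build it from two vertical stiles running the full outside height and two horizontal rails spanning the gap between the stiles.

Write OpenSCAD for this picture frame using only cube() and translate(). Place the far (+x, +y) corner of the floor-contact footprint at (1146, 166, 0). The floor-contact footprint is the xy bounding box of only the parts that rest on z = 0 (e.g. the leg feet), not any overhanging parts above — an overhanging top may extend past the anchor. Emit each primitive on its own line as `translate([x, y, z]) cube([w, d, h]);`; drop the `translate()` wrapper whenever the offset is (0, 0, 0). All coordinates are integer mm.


translate([432, 127, 0]) cube([87, 39, 758]);
translate([1059, 127, 0]) cube([87, 39, 758]);
translate([519, 127, 0]) cube([540, 39, 87]);
translate([519, 127, 671]) cube([540, 39, 87]);


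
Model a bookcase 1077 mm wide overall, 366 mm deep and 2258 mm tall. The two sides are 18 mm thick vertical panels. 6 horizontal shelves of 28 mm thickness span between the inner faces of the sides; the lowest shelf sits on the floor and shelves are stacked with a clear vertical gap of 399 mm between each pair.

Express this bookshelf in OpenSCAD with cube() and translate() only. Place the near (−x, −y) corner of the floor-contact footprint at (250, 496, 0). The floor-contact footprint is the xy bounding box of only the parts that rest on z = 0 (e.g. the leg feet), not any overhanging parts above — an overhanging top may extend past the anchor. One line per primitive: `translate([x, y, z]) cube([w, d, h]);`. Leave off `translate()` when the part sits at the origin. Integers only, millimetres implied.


translate([250, 496, 0]) cube([18, 366, 2258]);
translate([1309, 496, 0]) cube([18, 366, 2258]);
translate([268, 496, 0]) cube([1041, 366, 28]);
translate([268, 496, 427]) cube([1041, 366, 28]);
translate([268, 496, 854]) cube([1041, 366, 28]);
translate([268, 496, 1281]) cube([1041, 366, 28]);
translate([268, 496, 1708]) cube([1041, 366, 28]);
translate([268, 496, 2135]) cube([1041, 366, 28]);


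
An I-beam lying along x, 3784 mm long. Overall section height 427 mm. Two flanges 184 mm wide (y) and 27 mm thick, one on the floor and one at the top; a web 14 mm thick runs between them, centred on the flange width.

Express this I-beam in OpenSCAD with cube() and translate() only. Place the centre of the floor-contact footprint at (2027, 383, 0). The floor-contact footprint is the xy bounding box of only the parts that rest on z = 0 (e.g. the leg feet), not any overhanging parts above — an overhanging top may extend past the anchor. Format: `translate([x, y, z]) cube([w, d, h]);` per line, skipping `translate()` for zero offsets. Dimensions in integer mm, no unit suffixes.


translate([135, 291, 0]) cube([3784, 184, 27]);
translate([135, 376, 27]) cube([3784, 14, 373]);
translate([135, 291, 400]) cube([3784, 184, 27]);


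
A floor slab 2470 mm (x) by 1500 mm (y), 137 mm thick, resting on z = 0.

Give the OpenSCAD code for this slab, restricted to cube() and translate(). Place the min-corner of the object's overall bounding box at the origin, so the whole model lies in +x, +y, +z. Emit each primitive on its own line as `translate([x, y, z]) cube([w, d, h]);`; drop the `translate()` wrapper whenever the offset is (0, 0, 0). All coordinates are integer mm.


cube([2470, 1500, 137]);


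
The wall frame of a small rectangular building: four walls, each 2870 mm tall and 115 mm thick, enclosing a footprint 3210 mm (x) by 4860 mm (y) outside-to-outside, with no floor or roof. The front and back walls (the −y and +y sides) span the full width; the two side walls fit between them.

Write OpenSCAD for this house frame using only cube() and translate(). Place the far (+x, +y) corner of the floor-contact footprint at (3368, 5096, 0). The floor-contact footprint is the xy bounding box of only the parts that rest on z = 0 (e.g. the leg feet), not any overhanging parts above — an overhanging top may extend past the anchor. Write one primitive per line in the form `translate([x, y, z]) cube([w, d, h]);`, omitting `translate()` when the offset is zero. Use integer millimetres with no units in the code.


translate([158, 236, 0]) cube([3210, 115, 2870]);
translate([158, 4981, 0]) cube([3210, 115, 2870]);
translate([158, 351, 0]) cube([115, 4630, 2870]);
translate([3253, 351, 0]) cube([115, 4630, 2870]);


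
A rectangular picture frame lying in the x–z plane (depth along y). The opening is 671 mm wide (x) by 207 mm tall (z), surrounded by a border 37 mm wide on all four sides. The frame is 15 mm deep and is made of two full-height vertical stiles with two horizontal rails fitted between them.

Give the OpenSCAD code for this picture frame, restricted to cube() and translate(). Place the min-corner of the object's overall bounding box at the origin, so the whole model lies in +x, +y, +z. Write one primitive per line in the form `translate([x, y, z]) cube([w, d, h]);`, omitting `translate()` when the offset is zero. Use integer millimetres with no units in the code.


cube([37, 15, 281]);
translate([708, 0, 0]) cube([37, 15, 281]);
translate([37, 0, 0]) cube([671, 15, 37]);
translate([37, 0, 244]) cube([671, 15, 37]);


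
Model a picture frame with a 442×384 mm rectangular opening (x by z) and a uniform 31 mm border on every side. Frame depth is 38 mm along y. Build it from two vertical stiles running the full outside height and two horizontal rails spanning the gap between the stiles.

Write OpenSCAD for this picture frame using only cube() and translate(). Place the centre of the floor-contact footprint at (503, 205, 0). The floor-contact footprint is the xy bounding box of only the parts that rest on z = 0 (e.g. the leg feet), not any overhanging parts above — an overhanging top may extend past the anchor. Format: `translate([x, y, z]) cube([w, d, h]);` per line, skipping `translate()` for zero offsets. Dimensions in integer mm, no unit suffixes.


translate([251, 186, 0]) cube([31, 38, 446]);
translate([724, 186, 0]) cube([31, 38, 446]);
translate([282, 186, 0]) cube([442, 38, 31]);
translate([282, 186, 415]) cube([442, 38, 31]);


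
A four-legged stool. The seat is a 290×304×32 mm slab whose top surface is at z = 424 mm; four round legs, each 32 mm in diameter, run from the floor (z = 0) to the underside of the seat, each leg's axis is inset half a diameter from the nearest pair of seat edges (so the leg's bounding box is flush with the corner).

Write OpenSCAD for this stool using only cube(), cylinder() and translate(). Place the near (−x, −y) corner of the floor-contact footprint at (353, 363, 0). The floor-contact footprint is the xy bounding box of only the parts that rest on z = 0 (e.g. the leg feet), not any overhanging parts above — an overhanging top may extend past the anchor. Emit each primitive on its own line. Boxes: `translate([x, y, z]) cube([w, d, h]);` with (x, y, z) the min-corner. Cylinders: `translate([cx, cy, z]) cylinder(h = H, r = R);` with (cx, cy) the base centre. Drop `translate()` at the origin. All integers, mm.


translate([353, 363, 392]) cube([290, 304, 32]);
translate([369, 379, 0]) cylinder(h = 392, r = 16);
translate([627, 379, 0]) cylinder(h = 392, r = 16);
translate([369, 651, 0]) cylinder(h = 392, r = 16);
translate([627, 651, 0]) cylinder(h = 392, r = 16);


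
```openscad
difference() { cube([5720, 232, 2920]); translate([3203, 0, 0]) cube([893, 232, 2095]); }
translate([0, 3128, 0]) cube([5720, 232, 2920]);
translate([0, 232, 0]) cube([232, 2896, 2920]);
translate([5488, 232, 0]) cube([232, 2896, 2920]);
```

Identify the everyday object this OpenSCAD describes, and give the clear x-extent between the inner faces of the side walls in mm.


A single room. The interior width is 5256 mm.

Four walls enclosing a rectangle with a door in the front wall — a room. Outside width 5720 minus two 232 mm walls gives 5256 mm.


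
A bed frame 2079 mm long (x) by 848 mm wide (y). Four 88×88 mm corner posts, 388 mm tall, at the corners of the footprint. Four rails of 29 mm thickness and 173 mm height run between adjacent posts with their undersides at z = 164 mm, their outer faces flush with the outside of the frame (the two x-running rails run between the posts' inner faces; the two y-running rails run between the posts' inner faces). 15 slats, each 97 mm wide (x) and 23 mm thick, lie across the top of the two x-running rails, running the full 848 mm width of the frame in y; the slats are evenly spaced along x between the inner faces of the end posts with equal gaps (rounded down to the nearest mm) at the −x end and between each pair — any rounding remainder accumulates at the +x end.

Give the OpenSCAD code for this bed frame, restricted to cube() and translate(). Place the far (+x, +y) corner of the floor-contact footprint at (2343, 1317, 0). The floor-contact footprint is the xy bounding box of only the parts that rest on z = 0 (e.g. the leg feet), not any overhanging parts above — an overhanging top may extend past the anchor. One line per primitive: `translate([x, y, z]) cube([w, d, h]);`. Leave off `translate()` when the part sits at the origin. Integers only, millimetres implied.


translate([264, 469, 0]) cube([88, 88, 388]);
translate([264, 1229, 0]) cube([88, 88, 388]);
translate([2255, 469, 0]) cube([88, 88, 388]);
translate([2255, 1229, 0]) cube([88, 88, 388]);
translate([352, 469, 164]) cube([1903, 29, 173]);
translate([352, 1288, 164]) cube([1903, 29, 173]);
translate([264, 557, 164]) cube([29, 672, 173]);
translate([2314, 557, 164]) cube([29, 672, 173]);
translate([380, 469, 337]) cube([97, 848, 23]);
translate([505, 469, 337]) cube([97, 848, 23]);
translate([630, 469, 337]) cube([97, 848, 23]);
translate([755, 469, 337]) cube([97, 848, 23]);
translate([880, 469, 337]) cube([97, 848, 23]);
translate([1005, 469, 337]) cube([97, 848, 23]);
translate([1130, 469, 337]) cube([97, 848, 23]);
translate([1255, 469, 337]) cube([97, 848, 23]);
translate([1380, 469, 337]) cube([97, 848, 23]);
translate([1505, 469, 337]) cube([97, 848, 23]);
translate([1630, 469, 337]) cube([97, 848, 23]);
translate([1755, 469, 337]) cube([97, 848, 23]);
translate([1880, 469, 337]) cube([97, 848, 23]);
translate([2005, 469, 337]) cube([97, 848, 23]);
translate([2130, 469, 337]) cube([97, 848, 23]);


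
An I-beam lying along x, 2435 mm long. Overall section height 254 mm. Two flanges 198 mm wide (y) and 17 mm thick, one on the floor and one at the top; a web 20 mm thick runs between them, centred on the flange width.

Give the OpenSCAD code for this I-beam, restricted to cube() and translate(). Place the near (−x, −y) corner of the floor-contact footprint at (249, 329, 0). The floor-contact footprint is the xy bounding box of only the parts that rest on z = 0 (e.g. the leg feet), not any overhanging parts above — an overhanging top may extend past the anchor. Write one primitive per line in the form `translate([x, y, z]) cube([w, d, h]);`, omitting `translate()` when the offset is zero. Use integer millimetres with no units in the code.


translate([249, 329, 0]) cube([2435, 198, 17]);
translate([249, 418, 17]) cube([2435, 20, 220]);
translate([249, 329, 237]) cube([2435, 198, 17]);


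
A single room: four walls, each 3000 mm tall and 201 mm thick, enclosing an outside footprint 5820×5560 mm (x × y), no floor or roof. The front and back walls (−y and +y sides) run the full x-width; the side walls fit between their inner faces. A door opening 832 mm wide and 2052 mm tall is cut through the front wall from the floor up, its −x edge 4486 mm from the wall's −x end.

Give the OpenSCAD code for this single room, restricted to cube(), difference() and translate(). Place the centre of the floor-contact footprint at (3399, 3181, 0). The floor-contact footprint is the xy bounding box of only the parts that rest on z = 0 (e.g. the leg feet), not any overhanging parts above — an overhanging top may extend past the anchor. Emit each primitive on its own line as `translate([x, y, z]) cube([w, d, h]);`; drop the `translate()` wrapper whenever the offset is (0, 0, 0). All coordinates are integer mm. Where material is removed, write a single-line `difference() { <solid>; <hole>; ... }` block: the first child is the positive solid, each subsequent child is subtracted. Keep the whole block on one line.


difference() { translate([489, 401, 0]) cube([5820, 201, 3000]); translate([4975, 401, 0]) cube([832, 201, 2052]); }
translate([489, 5760, 0]) cube([5820, 201, 3000]);
translate([489, 602, 0]) cube([201, 5158, 3000]);
translate([6108, 602, 0]) cube([201, 5158, 3000]);


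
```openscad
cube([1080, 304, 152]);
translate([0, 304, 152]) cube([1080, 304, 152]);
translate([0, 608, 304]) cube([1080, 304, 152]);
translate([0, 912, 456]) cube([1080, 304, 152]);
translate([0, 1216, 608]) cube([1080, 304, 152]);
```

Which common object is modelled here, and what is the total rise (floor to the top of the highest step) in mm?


A staircase. The total rise is 760 mm.

5 identical blocks, each offset up and back from the previous — a staircase. Each step is 152 mm tall and there are 5 of them, so the total rise is 5 × 152 = 760 mm.


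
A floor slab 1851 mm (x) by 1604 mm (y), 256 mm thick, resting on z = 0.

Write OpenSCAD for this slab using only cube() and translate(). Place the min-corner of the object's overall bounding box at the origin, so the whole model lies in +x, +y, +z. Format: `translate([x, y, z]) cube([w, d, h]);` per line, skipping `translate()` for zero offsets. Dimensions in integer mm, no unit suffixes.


cube([1851, 1604, 256]);


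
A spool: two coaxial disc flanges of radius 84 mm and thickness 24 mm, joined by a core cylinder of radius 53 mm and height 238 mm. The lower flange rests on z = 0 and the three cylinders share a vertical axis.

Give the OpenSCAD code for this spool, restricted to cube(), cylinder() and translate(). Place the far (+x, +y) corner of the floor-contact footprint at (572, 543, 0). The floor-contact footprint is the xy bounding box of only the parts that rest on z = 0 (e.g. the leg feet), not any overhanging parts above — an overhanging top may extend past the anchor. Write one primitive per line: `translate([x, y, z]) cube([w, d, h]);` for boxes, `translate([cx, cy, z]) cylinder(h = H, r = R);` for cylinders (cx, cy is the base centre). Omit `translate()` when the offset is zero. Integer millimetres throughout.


translate([488, 459, 0]) cylinder(h = 24, r = 84);
translate([488, 459, 24]) cylinder(h = 238, r = 53);
translate([488, 459, 262]) cylinder(h = 24, r = 84);


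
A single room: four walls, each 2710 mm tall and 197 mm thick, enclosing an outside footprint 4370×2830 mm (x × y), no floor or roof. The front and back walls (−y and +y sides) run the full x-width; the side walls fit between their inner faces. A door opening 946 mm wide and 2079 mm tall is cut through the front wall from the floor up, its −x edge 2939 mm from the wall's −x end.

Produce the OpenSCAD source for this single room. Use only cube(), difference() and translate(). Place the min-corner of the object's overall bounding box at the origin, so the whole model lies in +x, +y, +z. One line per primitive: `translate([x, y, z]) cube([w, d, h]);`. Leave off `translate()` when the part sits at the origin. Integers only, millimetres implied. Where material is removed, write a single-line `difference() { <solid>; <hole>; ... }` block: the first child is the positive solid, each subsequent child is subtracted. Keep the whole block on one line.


difference() { cube([4370, 197, 2710]); translate([2939, 0, 0]) cube([946, 197, 2079]); }
translate([0, 2633, 0]) cube([4370, 197, 2710]);
translate([0, 197, 0]) cube([197, 2436, 2710]);
translate([4173, 197, 0]) cube([197, 2436, 2710]);


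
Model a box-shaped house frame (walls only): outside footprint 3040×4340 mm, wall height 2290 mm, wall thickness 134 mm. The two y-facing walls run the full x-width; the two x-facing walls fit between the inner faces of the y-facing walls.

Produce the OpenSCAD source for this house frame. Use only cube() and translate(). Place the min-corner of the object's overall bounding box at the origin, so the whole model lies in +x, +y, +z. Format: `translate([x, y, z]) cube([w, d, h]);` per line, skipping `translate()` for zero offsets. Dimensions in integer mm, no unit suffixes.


cube([3040, 134, 2290]);
translate([0, 4206, 0]) cube([3040, 134, 2290]);
translate([0, 134, 0]) cube([134, 4072, 2290]);
translate([2906, 134, 0]) cube([134, 4072, 2290]);


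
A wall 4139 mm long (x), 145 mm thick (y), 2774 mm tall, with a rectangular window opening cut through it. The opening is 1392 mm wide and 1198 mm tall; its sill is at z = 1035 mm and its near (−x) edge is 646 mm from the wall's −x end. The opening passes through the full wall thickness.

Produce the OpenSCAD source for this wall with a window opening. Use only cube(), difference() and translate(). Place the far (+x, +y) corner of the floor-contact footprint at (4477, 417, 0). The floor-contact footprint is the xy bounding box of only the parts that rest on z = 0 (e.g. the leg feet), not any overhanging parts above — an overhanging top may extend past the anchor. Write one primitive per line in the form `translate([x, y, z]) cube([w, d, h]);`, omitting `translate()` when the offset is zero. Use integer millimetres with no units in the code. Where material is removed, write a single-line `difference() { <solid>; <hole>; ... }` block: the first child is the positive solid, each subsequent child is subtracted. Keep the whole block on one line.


difference() { translate([338, 272, 0]) cube([4139, 145, 2774]); translate([984, 272, 1035]) cube([1392, 145, 1198]); }


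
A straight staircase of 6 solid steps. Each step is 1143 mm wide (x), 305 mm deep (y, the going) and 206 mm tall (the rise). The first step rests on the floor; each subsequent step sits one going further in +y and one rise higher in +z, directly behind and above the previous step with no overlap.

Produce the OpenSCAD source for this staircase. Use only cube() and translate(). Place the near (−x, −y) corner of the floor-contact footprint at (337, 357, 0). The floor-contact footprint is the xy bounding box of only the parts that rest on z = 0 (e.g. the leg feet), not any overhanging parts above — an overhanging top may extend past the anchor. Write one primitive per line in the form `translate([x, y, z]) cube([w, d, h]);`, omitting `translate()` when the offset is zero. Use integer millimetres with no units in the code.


translate([337, 357, 0]) cube([1143, 305, 206]);
translate([337, 662, 206]) cube([1143, 305, 206]);
translate([337, 967, 412]) cube([1143, 305, 206]);
translate([337, 1272, 618]) cube([1143, 305, 206]);
translate([337, 1577, 824]) cube([1143, 305, 206]);
translate([337, 1882, 1030]) cube([1143, 305, 206]);


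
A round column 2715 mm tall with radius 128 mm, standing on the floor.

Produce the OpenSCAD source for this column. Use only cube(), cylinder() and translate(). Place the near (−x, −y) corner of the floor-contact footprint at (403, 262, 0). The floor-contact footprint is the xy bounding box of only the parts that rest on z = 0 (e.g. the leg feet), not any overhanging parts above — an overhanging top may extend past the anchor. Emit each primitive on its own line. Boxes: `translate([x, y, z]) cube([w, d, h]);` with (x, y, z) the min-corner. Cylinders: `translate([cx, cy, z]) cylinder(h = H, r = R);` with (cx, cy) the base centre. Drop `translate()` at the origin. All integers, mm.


translate([531, 390, 0]) cylinder(h = 2715, r = 128);


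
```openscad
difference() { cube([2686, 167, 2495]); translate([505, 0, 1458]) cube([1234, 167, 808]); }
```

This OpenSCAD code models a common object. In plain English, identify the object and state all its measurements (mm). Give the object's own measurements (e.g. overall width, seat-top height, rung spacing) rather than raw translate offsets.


A wall 2686 mm long (x), 167 mm thick (y), 2495 mm tall, with a rectangular window opening cut through it. The opening is 1234 mm wide and 808 mm tall; its sill is at z = 1458 mm and its near (−x) edge is 505 mm from the wall's −x end. The opening passes through the full wall thickness.


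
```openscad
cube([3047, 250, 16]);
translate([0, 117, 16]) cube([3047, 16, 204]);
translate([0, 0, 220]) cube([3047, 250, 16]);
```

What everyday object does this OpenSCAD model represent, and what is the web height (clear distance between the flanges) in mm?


An I-beam. The web height is 204 mm.

Two wide flanges with a thin centred web — an I-beam. Overall 236 mm minus two 16 mm flanges gives a web of 236 − 2·16 = 204 mm.


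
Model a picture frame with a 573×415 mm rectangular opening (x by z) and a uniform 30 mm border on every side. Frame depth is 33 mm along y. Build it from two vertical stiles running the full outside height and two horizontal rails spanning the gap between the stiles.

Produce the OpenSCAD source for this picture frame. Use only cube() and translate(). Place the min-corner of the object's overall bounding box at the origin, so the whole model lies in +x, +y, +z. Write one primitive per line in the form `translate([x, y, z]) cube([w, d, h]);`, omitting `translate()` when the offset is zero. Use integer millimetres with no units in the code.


cube([30, 33, 475]);
translate([603, 0, 0]) cube([30, 33, 475]);
translate([30, 0, 0]) cube([573, 33, 30]);
translate([30, 0, 445]) cube([573, 33, 30]);


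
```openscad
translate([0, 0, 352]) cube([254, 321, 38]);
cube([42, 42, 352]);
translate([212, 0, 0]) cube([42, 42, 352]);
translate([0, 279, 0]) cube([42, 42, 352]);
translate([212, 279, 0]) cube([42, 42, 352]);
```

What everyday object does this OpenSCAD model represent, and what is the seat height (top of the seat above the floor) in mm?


A stool. The seat height is 390 mm.

A 254×321×38 slab at z = 352 on four corner posts — a stool. The seat top is 352 + 38 = 390 mm.


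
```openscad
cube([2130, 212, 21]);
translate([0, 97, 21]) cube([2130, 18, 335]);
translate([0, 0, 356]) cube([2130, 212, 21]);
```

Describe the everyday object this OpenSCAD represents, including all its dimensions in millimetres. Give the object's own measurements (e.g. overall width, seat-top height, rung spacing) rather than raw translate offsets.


An I-beam lying along x, 2130 mm long. Overall section height 377 mm. Two flanges 212 mm wide (y) and 21 mm thick, one on the floor and one at the top; a web 18 mm thick runs between them, centred on the flange width.


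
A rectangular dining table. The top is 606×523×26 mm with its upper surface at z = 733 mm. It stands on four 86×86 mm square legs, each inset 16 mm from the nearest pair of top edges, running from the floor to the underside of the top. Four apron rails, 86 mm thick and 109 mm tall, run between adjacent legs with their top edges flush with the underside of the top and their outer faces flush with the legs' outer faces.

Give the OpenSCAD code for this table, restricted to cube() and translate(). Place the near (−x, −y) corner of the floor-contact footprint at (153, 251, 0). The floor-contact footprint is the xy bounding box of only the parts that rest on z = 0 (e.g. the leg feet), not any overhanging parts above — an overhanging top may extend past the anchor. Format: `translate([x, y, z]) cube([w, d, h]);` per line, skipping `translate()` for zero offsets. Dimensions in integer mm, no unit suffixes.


// leg_h = 733 - 26 = 707
// apron z = 707 - 109 = 598
translate([137, 235, 707]) cube([606, 523, 26]);
translate([153, 251, 0]) cube([86, 86, 707]);
translate([641, 251, 0]) cube([86, 86, 707]);
translate([153, 656, 0]) cube([86, 86, 707]);
translate([641, 656, 0]) cube([86, 86, 707]);
translate([239, 251, 598]) cube([402, 86, 109]);
translate([239, 656, 598]) cube([402, 86, 109]);
translate([153, 337, 598]) cube([86, 319, 109]);
translate([641, 337, 598]) cube([86, 319, 109]);


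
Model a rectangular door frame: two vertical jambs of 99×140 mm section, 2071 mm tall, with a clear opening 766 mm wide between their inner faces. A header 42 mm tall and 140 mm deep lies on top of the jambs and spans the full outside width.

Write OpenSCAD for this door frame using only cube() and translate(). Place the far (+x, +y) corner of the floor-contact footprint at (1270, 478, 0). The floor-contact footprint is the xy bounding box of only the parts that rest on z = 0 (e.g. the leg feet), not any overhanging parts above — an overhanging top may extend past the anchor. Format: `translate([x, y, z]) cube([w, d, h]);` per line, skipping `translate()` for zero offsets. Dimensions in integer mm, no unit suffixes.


translate([306, 338, 0]) cube([99, 140, 2071]);
translate([1171, 338, 0]) cube([99, 140, 2071]);
translate([306, 338, 2071]) cube([964, 140, 42]);


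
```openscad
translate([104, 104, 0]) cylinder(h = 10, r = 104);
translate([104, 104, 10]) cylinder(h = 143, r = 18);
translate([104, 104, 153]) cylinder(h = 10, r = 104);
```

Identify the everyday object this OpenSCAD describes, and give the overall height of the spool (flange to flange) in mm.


A spool. The overall height is 163 mm.

Three coaxial cylinders, large–small–large — a spool. Two 10 mm flanges and a 143 mm core give 10 + 143 + 10 = 163 mm.


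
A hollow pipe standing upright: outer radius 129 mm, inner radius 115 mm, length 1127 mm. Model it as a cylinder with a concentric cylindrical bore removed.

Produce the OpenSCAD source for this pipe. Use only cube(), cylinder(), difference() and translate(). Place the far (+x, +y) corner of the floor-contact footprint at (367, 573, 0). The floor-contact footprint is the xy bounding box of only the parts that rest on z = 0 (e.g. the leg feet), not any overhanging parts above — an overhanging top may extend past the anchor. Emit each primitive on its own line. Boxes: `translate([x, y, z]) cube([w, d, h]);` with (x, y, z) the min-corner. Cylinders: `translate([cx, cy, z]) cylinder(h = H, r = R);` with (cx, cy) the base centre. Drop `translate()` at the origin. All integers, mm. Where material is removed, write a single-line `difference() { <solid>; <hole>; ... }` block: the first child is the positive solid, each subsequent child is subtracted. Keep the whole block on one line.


difference() { translate([238, 444, 0]) cylinder(h = 1127, r = 129); translate([238, 444, 0]) cylinder(h = 1127, r = 115); }


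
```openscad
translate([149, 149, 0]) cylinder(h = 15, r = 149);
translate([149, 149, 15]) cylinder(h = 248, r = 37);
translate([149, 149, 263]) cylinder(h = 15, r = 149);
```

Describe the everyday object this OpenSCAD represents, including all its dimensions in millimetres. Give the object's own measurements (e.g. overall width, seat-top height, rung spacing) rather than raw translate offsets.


A spool: two coaxial disc flanges of radius 149 mm and thickness 15 mm, joined by a core cylinder of radius 37 mm and height 248 mm. The lower flange rests on z = 0 and the three cylinders share a vertical axis.


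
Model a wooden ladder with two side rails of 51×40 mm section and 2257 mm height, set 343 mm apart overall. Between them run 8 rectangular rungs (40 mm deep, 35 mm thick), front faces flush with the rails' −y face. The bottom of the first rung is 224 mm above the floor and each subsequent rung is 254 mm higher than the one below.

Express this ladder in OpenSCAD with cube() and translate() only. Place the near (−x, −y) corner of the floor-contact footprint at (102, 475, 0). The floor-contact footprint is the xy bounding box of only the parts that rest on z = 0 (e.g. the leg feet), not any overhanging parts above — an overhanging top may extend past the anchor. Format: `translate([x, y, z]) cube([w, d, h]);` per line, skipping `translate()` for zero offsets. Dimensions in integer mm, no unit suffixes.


translate([102, 475, 0]) cube([51, 40, 2257]);
translate([394, 475, 0]) cube([51, 40, 2257]);
translate([153, 475, 224]) cube([241, 40, 35]);
translate([153, 475, 478]) cube([241, 40, 35]);
translate([153, 475, 732]) cube([241, 40, 35]);
translate([153, 475, 986]) cube([241, 40, 35]);
translate([153, 475, 1240]) cube([241, 40, 35]);
translate([153, 475, 1494]) cube([241, 40, 35]);
translate([153, 475, 1748]) cube([241, 40, 35]);
translate([153, 475, 2002]) cube([241, 40, 35]);


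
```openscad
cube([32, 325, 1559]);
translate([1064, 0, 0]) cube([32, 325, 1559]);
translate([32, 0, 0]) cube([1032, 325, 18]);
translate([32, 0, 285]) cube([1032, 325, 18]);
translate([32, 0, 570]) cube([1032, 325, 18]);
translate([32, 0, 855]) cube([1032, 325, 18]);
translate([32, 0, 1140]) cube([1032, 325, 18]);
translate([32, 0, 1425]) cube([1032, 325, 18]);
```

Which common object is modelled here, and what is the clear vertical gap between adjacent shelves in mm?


A bookshelf. The clear shelf gap is 267 mm.

Two tall side panels with 6 horizontal boards between them — a bookshelf. The first two shelf undersides are at z = 0 and z = 285; with shelf thickness 18, the clear gap is 285 − 0 − 18 = 267 mm.


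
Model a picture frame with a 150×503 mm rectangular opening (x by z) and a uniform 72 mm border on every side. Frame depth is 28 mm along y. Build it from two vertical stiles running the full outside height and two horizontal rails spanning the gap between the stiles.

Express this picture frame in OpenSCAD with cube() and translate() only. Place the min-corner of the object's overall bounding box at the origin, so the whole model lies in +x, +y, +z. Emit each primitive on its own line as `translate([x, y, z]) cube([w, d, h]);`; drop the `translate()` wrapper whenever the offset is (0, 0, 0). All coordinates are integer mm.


cube([72, 28, 647]);
translate([222, 0, 0]) cube([72, 28, 647]);
translate([72, 0, 0]) cube([150, 28, 72]);
translate([72, 0, 575]) cube([150, 28, 72]);


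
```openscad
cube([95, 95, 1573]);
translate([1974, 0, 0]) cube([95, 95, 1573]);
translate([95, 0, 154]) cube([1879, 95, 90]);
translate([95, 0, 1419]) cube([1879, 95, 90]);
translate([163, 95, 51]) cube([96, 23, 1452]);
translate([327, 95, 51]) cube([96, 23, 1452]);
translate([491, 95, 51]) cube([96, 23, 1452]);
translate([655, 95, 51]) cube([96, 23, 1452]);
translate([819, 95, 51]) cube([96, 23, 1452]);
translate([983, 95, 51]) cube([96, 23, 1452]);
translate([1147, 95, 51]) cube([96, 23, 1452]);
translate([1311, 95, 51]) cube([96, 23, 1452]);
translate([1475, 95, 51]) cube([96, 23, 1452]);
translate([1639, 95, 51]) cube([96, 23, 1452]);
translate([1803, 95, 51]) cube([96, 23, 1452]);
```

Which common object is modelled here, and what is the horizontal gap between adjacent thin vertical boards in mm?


A fence section. The picket gap is 68 mm.

Two posts, two rails, 11 pickets — a fence section. Span 1879 mm holds 11 pickets of 96 mm with 12 equal gaps: ⌊(1879 − 11·96) / 12⌋ = 68 mm.


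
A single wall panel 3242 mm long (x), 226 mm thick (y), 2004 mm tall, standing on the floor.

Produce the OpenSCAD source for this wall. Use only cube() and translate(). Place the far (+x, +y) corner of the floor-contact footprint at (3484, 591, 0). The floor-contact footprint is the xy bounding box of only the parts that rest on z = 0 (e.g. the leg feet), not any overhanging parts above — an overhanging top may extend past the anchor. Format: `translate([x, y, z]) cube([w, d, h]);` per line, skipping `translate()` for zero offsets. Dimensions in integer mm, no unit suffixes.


translate([242, 365, 0]) cube([3242, 226, 2004]);
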